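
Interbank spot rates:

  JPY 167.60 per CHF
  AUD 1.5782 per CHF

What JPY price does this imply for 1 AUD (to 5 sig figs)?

1 AUD ÷ 1.5782 = 0.633633 CHF
0.633633 CHF × 167.60 = 106.197 JPY

AUD/JPY = 106.20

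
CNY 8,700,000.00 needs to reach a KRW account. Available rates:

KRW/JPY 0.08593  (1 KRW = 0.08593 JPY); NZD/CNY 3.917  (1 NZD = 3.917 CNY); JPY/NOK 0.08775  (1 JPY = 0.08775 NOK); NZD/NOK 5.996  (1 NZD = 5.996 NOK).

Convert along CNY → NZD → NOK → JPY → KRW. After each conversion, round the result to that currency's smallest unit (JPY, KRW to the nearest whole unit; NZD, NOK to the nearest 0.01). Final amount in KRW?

CNY 8,700,000.00 ÷ 3.917 = NZD 2,221,087.57
NZD 2,221,087.57 × 5.996 = NOK 13,317,641.07
NOK 13,317,641.07 ÷ 0.08775 = JPY 151,767,989
JPY 151,767,989 ÷ 0.08593 = KRW 1,766,181,648

KRW 1,766,181,648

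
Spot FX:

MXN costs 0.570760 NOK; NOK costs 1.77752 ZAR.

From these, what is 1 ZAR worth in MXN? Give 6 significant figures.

1 ZAR ÷ 1.77752 = 0.562582 NOK
0.562582 NOK ÷ 0.570760 = 0.985671 MXN

ZAR/MXN = 0.985671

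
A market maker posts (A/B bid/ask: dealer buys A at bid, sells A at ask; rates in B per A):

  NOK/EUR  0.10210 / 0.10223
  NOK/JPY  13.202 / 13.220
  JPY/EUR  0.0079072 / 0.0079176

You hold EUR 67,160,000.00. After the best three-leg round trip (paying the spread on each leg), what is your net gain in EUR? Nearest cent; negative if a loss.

Net profit: EUR 1,419,573.33

Best loop EUR → NOK → JPY → EUR:
EUR 67,160,000.00 ÷ 0.10223 (buy NOK at ask) = NOK 656,950,014.67
NOK 656,950,014.67 × 13.202 (sell NOK at bid) = JPY 8,673,054,094
JPY 8,673,054,094 × 0.0079072 (sell JPY at bid) = EUR 68,579,573.33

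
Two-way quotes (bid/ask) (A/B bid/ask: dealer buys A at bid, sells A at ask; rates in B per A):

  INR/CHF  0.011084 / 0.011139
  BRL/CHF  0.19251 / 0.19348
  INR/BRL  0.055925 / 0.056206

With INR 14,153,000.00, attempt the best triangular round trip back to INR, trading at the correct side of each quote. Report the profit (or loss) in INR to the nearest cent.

Best loop INR → CHF → BRL → INR:
INR 14,153,000.00 × 0.011084 (sell INR at bid) = CHF 156,871.85
CHF 156,871.85 ÷ 0.19348 (buy BRL at ask) = BRL 810,791.05
BRL 810,791.05 ÷ 0.056206 (buy INR at ask) = INR 14,425,346.91

Net profit: INR 272,346.91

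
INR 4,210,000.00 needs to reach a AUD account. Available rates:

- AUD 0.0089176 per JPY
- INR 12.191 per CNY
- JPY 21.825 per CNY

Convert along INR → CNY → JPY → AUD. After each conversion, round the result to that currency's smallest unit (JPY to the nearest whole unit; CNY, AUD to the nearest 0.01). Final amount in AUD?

INR 4,210,000.00 ÷ 12.191 = CNY 345,336.72
CNY 345,336.72 × 21.825 = JPY 7,536,974
JPY 7,536,974 × 0.0089176 = AUD 67,211.72

AUD 67,211.72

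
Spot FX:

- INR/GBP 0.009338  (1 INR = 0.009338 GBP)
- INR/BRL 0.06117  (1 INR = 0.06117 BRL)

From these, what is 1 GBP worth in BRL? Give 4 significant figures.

1 GBP ÷ 0.009338 = 107.089 INR
107.089 INR × 0.06117 = 6.55065 BRL

GBP/BRL = 6.551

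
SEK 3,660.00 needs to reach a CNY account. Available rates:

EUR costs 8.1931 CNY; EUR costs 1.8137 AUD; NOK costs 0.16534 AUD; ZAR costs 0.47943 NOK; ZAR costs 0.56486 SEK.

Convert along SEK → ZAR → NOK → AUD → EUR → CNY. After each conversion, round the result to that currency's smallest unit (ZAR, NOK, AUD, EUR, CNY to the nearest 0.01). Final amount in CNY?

CNY 2,320.20

SEK 3,660.00 ÷ 0.56486 = ZAR 6,479.48
ZAR 6,479.48 × 0.47943 = NOK 3,106.46
NOK 3,106.46 × 0.16534 = AUD 513.62
AUD 513.62 ÷ 1.8137 = EUR 283.19
EUR 283.19 × 8.1931 = CNY 2,320.20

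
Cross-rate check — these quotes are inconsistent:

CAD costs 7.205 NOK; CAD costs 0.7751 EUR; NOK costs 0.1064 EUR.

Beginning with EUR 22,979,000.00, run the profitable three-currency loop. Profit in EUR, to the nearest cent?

Profit: EUR 254,425.64

Profitable loop is EUR → NOK → CAD → EUR:
EUR 22,979,000.00 ÷ 0.1064 = NOK 215,968,045.11
NOK 215,968,045.11 ÷ 7.205 = CAD 29,974,746.03
CAD 29,974,746.03 × 0.7751 = EUR 23,233,425.64
Profit = EUR 23,233,425.64 − EUR 22,979,000.00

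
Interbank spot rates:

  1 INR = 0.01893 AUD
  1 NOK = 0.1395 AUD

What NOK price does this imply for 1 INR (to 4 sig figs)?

1 INR × 0.01893 = 0.01893 AUD
0.01893 AUD ÷ 0.1395 = 0.135699 NOK

INR/NOK = 0.1357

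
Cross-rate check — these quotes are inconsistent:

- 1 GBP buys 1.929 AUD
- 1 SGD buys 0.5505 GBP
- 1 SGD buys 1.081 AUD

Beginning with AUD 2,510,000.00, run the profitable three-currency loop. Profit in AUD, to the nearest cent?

Profit: AUD 45,111.55

Profitable loop is AUD → GBP → SGD → AUD:
AUD 2,510,000.00 ÷ 1.929 = GBP 1,301,192.33
GBP 1,301,192.33 ÷ 0.5505 = SGD 2,363,655.45
SGD 2,363,655.45 × 1.081 = AUD 2,555,111.55
Profit = AUD 2,555,111.55 − AUD 2,510,000.00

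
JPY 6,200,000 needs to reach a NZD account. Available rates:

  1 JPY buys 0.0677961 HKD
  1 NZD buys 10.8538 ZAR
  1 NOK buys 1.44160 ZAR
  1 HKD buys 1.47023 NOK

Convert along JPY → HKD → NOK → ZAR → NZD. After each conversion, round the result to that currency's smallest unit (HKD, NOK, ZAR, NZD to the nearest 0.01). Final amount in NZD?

JPY 6,200,000 × 0.0677961 = HKD 420,335.82
HKD 420,335.82 × 1.47023 = NOK 617,990.33
NOK 617,990.33 × 1.44160 = ZAR 890,894.86
ZAR 890,894.86 ÷ 10.8538 = NZD 82,081.38

NZD 82,081.38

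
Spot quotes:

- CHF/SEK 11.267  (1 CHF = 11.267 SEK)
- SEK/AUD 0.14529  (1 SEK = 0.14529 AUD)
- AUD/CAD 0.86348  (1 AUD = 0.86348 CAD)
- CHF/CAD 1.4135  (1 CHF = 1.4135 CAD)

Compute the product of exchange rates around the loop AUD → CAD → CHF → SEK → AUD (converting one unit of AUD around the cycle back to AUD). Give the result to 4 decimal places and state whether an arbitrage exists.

1.0000 (no arbitrage)

Around AUD → CAD → CHF → SEK → AUD: 1 × 0.86348 ÷ 1.4135 × 11.267 × 0.14529 = 1.000001
Product ≈ 1 (deviation 0.000%, within rounding noise).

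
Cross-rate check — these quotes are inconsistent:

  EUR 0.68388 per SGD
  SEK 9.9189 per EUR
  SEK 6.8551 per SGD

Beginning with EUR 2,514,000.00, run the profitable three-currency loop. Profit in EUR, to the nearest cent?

Profit: EUR 26,596.25

Profitable loop is EUR → SGD → SEK → EUR:
EUR 2,514,000.00 ÷ 0.68388 = SGD 3,676,083.52
SGD 3,676,083.52 × 6.8551 = SEK 25,199,920.16
SEK 25,199,920.16 ÷ 9.9189 = EUR 2,540,596.25
Profit = EUR 2,540,596.25 − EUR 2,514,000.00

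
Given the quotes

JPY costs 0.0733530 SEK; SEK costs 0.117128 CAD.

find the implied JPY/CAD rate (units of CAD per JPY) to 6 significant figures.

1 JPY × 0.0733530 = 0.073353 SEK
0.073353 SEK × 0.117128 = 0.00859169 CAD

JPY/CAD = 0.00859169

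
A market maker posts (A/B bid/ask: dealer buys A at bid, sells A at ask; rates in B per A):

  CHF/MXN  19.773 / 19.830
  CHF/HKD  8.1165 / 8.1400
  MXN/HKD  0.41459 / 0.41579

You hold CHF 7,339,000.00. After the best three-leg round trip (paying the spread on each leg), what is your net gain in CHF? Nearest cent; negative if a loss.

Net profit: CHF 52,011.39

Best loop CHF → MXN → HKD → CHF:
CHF 7,339,000.00 × 19.773 (sell CHF at bid) = MXN 145,114,047.00
MXN 145,114,047.00 × 0.41459 (sell MXN at bid) = HKD 60,162,832.75
HKD 60,162,832.75 ÷ 8.1400 (buy CHF at ask) = CHF 7,391,011.39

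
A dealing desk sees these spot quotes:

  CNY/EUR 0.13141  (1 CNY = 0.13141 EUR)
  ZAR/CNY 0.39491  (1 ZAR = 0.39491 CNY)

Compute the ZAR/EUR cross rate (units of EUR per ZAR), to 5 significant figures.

1 ZAR × 0.39491 = 0.39491 CNY
0.39491 CNY × 0.13141 = 0.0518951 EUR

ZAR/EUR = 0.051895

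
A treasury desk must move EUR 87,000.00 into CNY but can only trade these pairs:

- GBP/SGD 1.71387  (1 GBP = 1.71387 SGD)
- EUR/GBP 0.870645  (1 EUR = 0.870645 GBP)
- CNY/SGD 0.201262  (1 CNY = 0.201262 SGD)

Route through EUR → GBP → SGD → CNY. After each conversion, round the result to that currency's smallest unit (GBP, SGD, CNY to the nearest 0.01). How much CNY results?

CNY 645,024.89

EUR 87,000.00 × 0.870645 = GBP 75,746.12
GBP 75,746.12 × 1.71387 = SGD 129,819.00
SGD 129,819.00 ÷ 0.201262 = CNY 645,024.89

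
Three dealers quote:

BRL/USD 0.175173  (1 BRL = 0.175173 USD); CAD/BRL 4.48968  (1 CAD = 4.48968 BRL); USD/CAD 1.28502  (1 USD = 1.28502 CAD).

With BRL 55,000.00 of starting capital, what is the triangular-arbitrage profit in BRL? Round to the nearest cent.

Profit: BRL 584.68

Profitable loop is BRL → USD → CAD → BRL:
BRL 55,000.00 × 0.175173 = USD 9,634.51
USD 9,634.51 × 1.28502 = CAD 12,380.54
CAD 12,380.54 × 4.48968 = BRL 55,584.68
Profit = BRL 55,584.68 − BRL 55,000.00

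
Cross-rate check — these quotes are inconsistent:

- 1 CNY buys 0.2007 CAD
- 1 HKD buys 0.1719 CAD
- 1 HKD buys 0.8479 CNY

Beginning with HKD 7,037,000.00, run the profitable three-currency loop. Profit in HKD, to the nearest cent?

Profitable loop is HKD → CAD → CNY → HKD:
HKD 7,037,000.00 × 0.1719 = CAD 1,209,660.30
CAD 1,209,660.30 ÷ 0.2007 = CNY 6,027,206.28
CNY 6,027,206.28 ÷ 0.8479 = HKD 7,108,392.83
Profit = HKD 7,108,392.83 − HKD 7,037,000.00

Profit: HKD 71,392.83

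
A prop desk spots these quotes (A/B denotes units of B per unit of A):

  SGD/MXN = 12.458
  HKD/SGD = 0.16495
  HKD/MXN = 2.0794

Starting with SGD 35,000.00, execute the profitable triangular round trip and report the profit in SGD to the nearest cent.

Profitable loop is SGD → HKD → MXN → SGD:
SGD 35,000.00 ÷ 0.16495 = HKD 212,185.51
HKD 212,185.51 × 2.0794 = MXN 441,218.55
MXN 441,218.55 ÷ 12.458 = SGD 35,416.48
Profit = SGD 35,416.48 − SGD 35,000.00

Profit: SGD 416.48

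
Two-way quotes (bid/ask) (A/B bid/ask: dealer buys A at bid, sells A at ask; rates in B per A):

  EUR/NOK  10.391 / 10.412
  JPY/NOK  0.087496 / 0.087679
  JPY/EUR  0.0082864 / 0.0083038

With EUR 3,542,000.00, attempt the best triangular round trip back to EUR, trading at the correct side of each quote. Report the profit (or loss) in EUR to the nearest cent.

Best loop EUR → JPY → NOK → EUR:
EUR 3,542,000.00 ÷ 0.0083038 (buy JPY at ask) = JPY 426,551,699
JPY 426,551,699 × 0.087496 (sell JPY at bid) = NOK 37,321,567.48
NOK 37,321,567.48 ÷ 10.412 (buy EUR at ask) = EUR 3,584,476.32

Net profit: EUR 42,476.32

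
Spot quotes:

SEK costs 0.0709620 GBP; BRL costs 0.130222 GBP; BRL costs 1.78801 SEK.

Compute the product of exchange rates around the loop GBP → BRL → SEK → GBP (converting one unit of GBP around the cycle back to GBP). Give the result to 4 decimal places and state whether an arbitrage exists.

Around GBP → BRL → SEK → GBP: 1 ÷ 0.130222 × 1.78801 × 0.0709620 = 0.974342
Product < 1; profitable direction is GBP → SEK → BRL → GBP.

0.9743 (arbitrage exists)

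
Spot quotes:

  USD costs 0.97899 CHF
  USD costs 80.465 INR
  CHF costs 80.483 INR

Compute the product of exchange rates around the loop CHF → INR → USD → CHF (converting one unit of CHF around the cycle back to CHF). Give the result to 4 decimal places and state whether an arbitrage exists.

0.9792 (arbitrage exists)

Around CHF → INR → USD → CHF: 1 × 80.483 ÷ 80.465 × 0.97899 = 0.979209
Product < 1; profitable direction is CHF → USD → INR → CHF.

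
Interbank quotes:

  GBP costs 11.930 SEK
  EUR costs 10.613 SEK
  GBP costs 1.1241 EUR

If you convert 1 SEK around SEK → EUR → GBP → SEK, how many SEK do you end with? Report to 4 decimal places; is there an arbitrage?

1.0000 (no arbitrage)

Around SEK → EUR → GBP → SEK: 1 ÷ 10.613 ÷ 1.1241 × 11.930 = 0.999994
Product ≈ 1 (deviation 0.001%, within rounding noise).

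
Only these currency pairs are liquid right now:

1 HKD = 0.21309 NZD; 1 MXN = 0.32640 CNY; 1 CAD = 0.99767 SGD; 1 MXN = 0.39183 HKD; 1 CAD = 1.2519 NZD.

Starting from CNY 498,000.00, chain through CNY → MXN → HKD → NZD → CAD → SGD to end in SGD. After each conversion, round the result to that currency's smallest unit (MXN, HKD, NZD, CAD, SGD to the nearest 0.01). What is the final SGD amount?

SGD 101,521.31

CNY 498,000.00 ÷ 0.32640 = MXN 1,525,735.29
MXN 1,525,735.29 × 0.39183 = HKD 597,828.86
HKD 597,828.86 × 0.21309 = NZD 127,391.35
NZD 127,391.35 ÷ 1.2519 = CAD 101,758.41
CAD 101,758.41 × 0.99767 = SGD 101,521.31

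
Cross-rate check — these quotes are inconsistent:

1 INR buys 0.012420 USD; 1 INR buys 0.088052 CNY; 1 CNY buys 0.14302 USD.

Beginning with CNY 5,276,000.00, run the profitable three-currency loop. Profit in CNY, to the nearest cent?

Profitable loop is CNY → USD → INR → CNY:
CNY 5,276,000.00 × 0.14302 = USD 754,573.52
USD 754,573.52 ÷ 0.012420 = INR 60,754,711.76
INR 60,754,711.76 × 0.088052 = CNY 5,349,573.88
Profit = CNY 5,349,573.88 − CNY 5,276,000.00

Profit: CNY 73,573.88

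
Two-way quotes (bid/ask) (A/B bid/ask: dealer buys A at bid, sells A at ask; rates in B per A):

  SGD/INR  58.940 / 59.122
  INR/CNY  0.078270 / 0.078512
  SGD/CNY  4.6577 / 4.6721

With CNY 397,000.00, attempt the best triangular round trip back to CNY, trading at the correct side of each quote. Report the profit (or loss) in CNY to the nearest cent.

Net profit: CNY 1,361.04

Best loop CNY → INR → SGD → CNY:
CNY 397,000.00 ÷ 0.078512 (buy INR at ask) = INR 5,056,551.86
INR 5,056,551.86 ÷ 59.122 (buy SGD at ask) = SGD 85,527.42
SGD 85,527.42 × 4.6577 (sell SGD at bid) = CNY 398,361.04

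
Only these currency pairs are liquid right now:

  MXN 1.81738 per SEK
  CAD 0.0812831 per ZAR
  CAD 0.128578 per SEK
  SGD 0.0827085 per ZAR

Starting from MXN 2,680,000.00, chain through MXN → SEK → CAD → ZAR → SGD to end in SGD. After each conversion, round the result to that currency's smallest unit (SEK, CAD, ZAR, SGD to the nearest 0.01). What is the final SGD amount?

SGD 192,932.59

MXN 2,680,000.00 ÷ 1.81738 = SEK 1,474,650.32
SEK 1,474,650.32 × 0.128578 = CAD 189,607.59
CAD 189,607.59 ÷ 0.0812831 = ZAR 2,332,681.58
ZAR 2,332,681.58 × 0.0827085 = SGD 192,932.59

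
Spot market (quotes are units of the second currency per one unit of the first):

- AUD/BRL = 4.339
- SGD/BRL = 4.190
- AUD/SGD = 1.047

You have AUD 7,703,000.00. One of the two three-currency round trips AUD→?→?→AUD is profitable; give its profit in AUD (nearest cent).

Profit: AUD 85,089.83

Profitable loop is AUD → SGD → BRL → AUD:
AUD 7,703,000.00 × 1.047 = SGD 8,065,041.00
SGD 8,065,041.00 × 4.190 = BRL 33,792,521.79
BRL 33,792,521.79 ÷ 4.339 = AUD 7,788,089.83
Profit = AUD 7,788,089.83 − AUD 7,703,000.00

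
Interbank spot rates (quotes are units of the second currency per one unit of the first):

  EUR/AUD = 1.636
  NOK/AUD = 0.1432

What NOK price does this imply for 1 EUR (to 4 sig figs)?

EUR/NOK = 11.42

1 EUR × 1.636 = 1.636 AUD
1.636 AUD ÷ 0.1432 = 11.4246 NOK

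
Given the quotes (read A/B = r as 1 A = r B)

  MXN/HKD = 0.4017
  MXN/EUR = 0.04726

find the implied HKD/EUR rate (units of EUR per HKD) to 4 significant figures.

1 HKD ÷ 0.4017 = 2.48942 MXN
2.48942 MXN × 0.04726 = 0.11765 EUR

HKD/EUR = 0.1176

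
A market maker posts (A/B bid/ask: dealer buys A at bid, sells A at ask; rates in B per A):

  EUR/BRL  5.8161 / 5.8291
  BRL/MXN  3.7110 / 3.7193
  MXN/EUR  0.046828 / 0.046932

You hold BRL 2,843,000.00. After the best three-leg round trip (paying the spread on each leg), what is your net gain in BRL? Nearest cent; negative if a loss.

Net profit: BRL 30,460.88

Best loop BRL → MXN → EUR → BRL:
BRL 2,843,000.00 × 3.7110 (sell BRL at bid) = MXN 10,550,373.00
MXN 10,550,373.00 × 0.046828 (sell MXN at bid) = EUR 494,052.87
EUR 494,052.87 × 5.8161 (sell EUR at bid) = BRL 2,873,460.88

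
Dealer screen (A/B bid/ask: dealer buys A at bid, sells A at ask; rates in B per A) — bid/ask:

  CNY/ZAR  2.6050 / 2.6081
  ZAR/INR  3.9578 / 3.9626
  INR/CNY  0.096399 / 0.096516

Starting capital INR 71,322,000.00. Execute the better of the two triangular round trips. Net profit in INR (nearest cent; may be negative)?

Net profit: INR 180,252.60

Best loop INR → ZAR → CNY → INR:
INR 71,322,000.00 ÷ 3.9626 (buy ZAR at ask) = ZAR 17,998,788.67
ZAR 17,998,788.67 ÷ 2.6081 (buy CNY at ask) = CNY 6,901,111.41
CNY 6,901,111.41 ÷ 0.096516 (buy INR at ask) = INR 71,502,252.60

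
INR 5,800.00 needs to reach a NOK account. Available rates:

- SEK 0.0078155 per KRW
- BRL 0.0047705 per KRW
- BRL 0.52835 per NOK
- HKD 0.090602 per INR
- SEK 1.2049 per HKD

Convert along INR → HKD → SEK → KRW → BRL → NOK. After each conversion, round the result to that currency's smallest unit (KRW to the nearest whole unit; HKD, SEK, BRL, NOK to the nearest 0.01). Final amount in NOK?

INR 5,800.00 × 0.090602 = HKD 525.49
HKD 525.49 × 1.2049 = SEK 633.16
SEK 633.16 ÷ 0.0078155 = KRW 81,013
KRW 81,013 × 0.0047705 = BRL 386.47
BRL 386.47 ÷ 0.52835 = NOK 731.47

NOK 731.47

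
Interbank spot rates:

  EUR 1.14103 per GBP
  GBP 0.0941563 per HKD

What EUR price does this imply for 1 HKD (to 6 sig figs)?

HKD/EUR = 0.107435

1 HKD × 0.0941563 = 0.0941563 GBP
0.0941563 GBP × 1.14103 = 0.107435 EUR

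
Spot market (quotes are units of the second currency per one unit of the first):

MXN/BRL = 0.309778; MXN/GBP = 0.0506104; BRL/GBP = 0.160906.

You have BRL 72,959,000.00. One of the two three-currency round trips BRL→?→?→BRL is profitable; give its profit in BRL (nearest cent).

Profit: BRL 1,120,123.01

Profitable loop is BRL → MXN → GBP → BRL:
BRL 72,959,000.00 ÷ 0.309778 = MXN 235,520,275.81
MXN 235,520,275.81 × 0.0506104 = GBP 11,919,775.37
GBP 11,919,775.37 ÷ 0.160906 = BRL 74,079,123.01
Profit = BRL 74,079,123.01 − BRL 72,959,000.00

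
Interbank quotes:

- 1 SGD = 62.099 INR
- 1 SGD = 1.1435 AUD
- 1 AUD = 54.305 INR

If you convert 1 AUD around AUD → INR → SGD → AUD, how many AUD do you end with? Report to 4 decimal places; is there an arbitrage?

Around AUD → INR → SGD → AUD: 1 × 54.305 ÷ 62.099 × 1.1435 = 0.999980
Product ≈ 1 (deviation 0.002%, within rounding noise).

1.0000 (no arbitrage)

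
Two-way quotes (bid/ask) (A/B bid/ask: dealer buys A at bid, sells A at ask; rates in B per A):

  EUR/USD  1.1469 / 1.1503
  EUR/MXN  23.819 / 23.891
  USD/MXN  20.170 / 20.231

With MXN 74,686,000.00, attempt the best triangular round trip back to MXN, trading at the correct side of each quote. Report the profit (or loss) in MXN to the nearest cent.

Net profit: MXN 1,756,389.63

Best loop MXN → USD → EUR → MXN:
MXN 74,686,000.00 ÷ 20.231 (buy USD at ask) = USD 3,691,661.31
USD 3,691,661.31 ÷ 1.1503 (buy EUR at ask) = EUR 3,209,303.06
EUR 3,209,303.06 × 23.819 (sell EUR at bid) = MXN 76,442,389.63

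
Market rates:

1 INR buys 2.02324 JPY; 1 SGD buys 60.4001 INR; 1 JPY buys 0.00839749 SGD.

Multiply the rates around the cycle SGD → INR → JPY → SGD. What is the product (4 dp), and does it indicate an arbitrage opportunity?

Around SGD → INR → JPY → SGD: 1 × 60.4001 × 2.02324 × 0.00839749 = 1.026206
Product > 1; profitable direction is SGD → INR → JPY → SGD.

1.0262 (arbitrage exists)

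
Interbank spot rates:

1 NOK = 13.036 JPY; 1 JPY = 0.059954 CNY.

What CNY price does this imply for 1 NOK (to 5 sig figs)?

NOK/CNY = 0.78156

1 NOK × 13.036 = 13.036 JPY
13.036 JPY × 0.059954 = 0.78156 CNY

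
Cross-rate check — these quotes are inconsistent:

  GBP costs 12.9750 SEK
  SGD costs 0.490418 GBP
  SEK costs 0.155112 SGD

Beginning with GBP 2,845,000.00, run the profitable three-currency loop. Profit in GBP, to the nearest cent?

Profitable loop is GBP → SGD → SEK → GBP:
GBP 2,845,000.00 ÷ 0.490418 = SGD 5,801,173.69
SGD 5,801,173.69 ÷ 0.155112 = SEK 37,399,902.60
SEK 37,399,902.60 ÷ 12.9750 = GBP 2,882,458.77
Profit = GBP 2,882,458.77 − GBP 2,845,000.00

Profit: GBP 37,458.77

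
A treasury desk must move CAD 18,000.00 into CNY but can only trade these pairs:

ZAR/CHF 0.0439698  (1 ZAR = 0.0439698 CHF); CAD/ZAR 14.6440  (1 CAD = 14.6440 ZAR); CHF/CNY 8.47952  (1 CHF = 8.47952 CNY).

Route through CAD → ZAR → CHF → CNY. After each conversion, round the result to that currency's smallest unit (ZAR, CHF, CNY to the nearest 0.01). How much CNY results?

CNY 98,278.40

CAD 18,000.00 × 14.6440 = ZAR 263,592.00
ZAR 263,592.00 × 0.0439698 = CHF 11,590.09
CHF 11,590.09 × 8.47952 = CNY 98,278.40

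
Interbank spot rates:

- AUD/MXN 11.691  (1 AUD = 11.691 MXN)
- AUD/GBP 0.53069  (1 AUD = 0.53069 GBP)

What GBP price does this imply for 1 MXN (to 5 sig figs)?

1 MXN ÷ 11.691 = 0.0855359 AUD
0.0855359 AUD × 0.53069 = 0.045393 GBP

MXN/GBP = 0.045393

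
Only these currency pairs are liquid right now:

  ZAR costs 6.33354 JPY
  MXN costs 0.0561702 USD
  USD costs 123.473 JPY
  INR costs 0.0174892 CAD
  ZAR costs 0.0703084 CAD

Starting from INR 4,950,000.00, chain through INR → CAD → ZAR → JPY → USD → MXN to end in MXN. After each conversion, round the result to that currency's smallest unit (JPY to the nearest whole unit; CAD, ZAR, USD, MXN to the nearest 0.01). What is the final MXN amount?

MXN 1,124,440.54

INR 4,950,000.00 × 0.0174892 = CAD 86,571.54
CAD 86,571.54 ÷ 0.0703084 = ZAR 1,231,311.48
ZAR 1,231,311.48 × 6.33354 = JPY 7,798,561
JPY 7,798,561 ÷ 123.473 = USD 63,160.05
USD 63,160.05 ÷ 0.0561702 = MXN 1,124,440.54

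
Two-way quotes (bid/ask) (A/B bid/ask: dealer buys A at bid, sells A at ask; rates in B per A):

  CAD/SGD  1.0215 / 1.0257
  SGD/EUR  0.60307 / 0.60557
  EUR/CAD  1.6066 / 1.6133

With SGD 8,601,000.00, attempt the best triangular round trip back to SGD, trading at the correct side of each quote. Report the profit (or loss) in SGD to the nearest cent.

Net result: SGD -17,802.49 (no profitable arbitrage after spreads)

Best loop SGD → CAD → EUR → SGD:
SGD 8,601,000.00 ÷ 1.0257 (buy CAD at ask) = CAD 8,385,492.83
CAD 8,385,492.83 ÷ 1.6133 (buy EUR at ask) = EUR 5,197,726.92
EUR 5,197,726.92 ÷ 0.60557 (buy SGD at ask) = SGD 8,583,197.51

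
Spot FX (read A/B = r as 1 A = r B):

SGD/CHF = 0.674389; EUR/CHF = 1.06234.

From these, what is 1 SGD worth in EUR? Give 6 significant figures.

1 SGD × 0.674389 = 0.674389 CHF
0.674389 CHF ÷ 1.06234 = 0.634815 EUR

SGD/EUR = 0.634815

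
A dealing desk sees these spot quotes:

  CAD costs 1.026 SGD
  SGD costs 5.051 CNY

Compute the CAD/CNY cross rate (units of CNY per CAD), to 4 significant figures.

1 CAD × 1.026 = 1.026 SGD
1.026 SGD × 5.051 = 5.18233 CNY

CAD/CNY = 5.182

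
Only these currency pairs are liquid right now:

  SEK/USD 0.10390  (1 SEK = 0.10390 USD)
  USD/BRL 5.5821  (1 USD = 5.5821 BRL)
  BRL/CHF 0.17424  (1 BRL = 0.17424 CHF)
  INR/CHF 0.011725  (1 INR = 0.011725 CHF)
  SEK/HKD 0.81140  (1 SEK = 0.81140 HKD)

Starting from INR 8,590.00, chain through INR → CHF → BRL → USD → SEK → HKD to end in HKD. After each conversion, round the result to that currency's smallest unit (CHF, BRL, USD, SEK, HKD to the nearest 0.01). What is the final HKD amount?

INR 8,590.00 × 0.011725 = CHF 100.72
CHF 100.72 ÷ 0.17424 = BRL 578.05
BRL 578.05 ÷ 5.5821 = USD 103.55
USD 103.55 ÷ 0.10390 = SEK 996.63
SEK 996.63 × 0.81140 = HKD 808.67

HKD 808.67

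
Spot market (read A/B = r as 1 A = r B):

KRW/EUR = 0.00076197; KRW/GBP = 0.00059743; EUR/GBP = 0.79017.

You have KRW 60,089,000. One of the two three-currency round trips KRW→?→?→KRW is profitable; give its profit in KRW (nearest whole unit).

Profit: KRW 468,280

Profitable loop is KRW → EUR → GBP → KRW:
KRW 60,089,000 × 0.00076197 = EUR 45,786.02
EUR 45,786.02 × 0.79017 = GBP 36,178.74
GBP 36,178.74 ÷ 0.00059743 = KRW 60,557,280
Profit = KRW 60,557,280 − KRW 60,089,000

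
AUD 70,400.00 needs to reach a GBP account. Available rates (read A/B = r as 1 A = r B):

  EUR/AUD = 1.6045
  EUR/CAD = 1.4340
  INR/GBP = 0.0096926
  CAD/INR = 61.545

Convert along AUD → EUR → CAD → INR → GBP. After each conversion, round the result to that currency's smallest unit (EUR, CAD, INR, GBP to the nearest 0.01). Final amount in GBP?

AUD 70,400.00 ÷ 1.6045 = EUR 43,876.60
EUR 43,876.60 × 1.4340 = CAD 62,919.04
CAD 62,919.04 × 61.545 = INR 3,872,352.32
INR 3,872,352.32 × 0.0096926 = GBP 37,533.16

GBP 37,533.16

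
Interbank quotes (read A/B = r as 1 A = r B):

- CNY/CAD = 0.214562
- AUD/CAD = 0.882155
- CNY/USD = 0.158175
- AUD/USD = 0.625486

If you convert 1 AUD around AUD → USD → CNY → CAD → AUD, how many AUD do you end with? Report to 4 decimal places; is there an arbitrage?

0.9618 (arbitrage exists)

Around AUD → USD → CNY → CAD → AUD: 1 × 0.625486 ÷ 0.158175 × 0.214562 ÷ 0.882155 = 0.961806
Product < 1; profitable direction is AUD → CAD → CNY → USD → AUD.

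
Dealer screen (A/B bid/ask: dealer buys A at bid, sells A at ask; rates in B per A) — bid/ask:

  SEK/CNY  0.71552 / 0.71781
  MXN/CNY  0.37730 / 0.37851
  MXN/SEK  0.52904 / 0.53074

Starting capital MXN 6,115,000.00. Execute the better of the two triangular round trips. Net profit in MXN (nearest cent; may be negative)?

Best loop MXN → SEK → CNY → MXN:
MXN 6,115,000.00 × 0.52904 (sell MXN at bid) = SEK 3,235,079.60
SEK 3,235,079.60 × 0.71552 (sell SEK at bid) = CNY 2,314,764.16
CNY 2,314,764.16 ÷ 0.37851 (buy MXN at ask) = MXN 6,115,463.67

Net profit: MXN 463.67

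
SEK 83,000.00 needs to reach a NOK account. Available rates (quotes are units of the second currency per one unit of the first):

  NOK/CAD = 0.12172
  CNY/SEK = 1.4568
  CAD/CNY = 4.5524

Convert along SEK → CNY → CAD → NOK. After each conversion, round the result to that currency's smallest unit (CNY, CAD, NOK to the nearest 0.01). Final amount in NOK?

NOK 102,819.59

SEK 83,000.00 ÷ 1.4568 = CNY 56,974.19
CNY 56,974.19 ÷ 4.5524 = CAD 12,515.20
CAD 12,515.20 ÷ 0.12172 = NOK 102,819.59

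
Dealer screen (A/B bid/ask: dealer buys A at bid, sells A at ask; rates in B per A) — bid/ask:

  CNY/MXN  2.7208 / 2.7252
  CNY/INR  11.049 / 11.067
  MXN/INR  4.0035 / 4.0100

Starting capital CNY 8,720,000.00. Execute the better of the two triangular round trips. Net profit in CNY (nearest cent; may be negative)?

Net profit: CNY 96,510.02

Best loop CNY → INR → MXN → CNY:
CNY 8,720,000.00 × 11.049 (sell CNY at bid) = INR 96,347,280.00
INR 96,347,280.00 ÷ 4.0100 (buy MXN at ask) = MXN 24,026,753.12
MXN 24,026,753.12 ÷ 2.7252 (buy CNY at ask) = CNY 8,816,510.02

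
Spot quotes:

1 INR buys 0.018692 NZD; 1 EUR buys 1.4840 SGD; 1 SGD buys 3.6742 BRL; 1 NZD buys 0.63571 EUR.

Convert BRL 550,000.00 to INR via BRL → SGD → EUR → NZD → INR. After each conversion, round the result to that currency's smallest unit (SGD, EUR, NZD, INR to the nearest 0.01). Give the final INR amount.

INR 8,488,895.25

BRL 550,000.00 ÷ 3.6742 = SGD 149,692.45
SGD 149,692.45 ÷ 1.4840 = EUR 100,870.92
EUR 100,870.92 ÷ 0.63571 = NZD 158,674.43
NZD 158,674.43 ÷ 0.018692 = INR 8,488,895.25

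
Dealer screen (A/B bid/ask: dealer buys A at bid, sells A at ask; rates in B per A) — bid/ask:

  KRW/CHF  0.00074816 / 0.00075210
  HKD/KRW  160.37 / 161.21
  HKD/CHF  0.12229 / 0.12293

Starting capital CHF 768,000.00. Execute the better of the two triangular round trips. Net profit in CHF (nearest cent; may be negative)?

Best loop CHF → KRW → HKD → CHF:
CHF 768,000.00 ÷ 0.00075210 (buy KRW at ask) = KRW 1,021,140,806
KRW 1,021,140,806 ÷ 161.21 (buy HKD at ask) = HKD 6,334,227.44
HKD 6,334,227.44 × 0.12229 (sell HKD at bid) = CHF 774,612.67

Net profit: CHF 6,612.67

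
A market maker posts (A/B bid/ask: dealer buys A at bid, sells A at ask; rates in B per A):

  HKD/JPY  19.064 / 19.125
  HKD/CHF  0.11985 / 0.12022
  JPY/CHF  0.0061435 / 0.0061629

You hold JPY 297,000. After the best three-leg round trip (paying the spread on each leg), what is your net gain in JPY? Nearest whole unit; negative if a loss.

Net profit: JPY 5,001

Best loop JPY → HKD → CHF → JPY:
JPY 297,000 ÷ 19.125 (buy HKD at ask) = HKD 15,529.41
HKD 15,529.41 × 0.11985 (sell HKD at bid) = CHF 1,861.20
CHF 1,861.20 ÷ 0.0061629 (buy JPY at ask) = JPY 302,001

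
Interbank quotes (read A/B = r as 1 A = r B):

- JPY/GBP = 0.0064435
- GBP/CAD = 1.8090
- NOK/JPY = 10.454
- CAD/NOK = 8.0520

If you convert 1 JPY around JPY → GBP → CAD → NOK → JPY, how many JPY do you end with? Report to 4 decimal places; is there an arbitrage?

0.9812 (arbitrage exists)

Around JPY → GBP → CAD → NOK → JPY: 1 × 0.0064435 × 1.8090 × 8.0520 × 10.454 = 0.981175
Product < 1; profitable direction is JPY → NOK → CAD → GBP → JPY.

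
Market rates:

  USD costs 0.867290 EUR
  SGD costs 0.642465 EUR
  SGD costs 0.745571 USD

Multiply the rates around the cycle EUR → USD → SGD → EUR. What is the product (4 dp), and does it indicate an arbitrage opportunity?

Around EUR → USD → SGD → EUR: 1 ÷ 0.867290 ÷ 0.745571 × 0.642465 = 0.993565
Product < 1; profitable direction is EUR → SGD → USD → EUR.

0.9936 (arbitrage exists)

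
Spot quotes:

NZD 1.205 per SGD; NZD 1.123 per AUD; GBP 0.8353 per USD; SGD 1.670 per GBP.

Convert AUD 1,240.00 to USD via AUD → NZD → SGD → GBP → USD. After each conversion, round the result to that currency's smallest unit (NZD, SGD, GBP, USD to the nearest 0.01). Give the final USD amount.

AUD 1,240.00 × 1.123 = NZD 1,392.52
NZD 1,392.52 ÷ 1.205 = SGD 1,155.62
SGD 1,155.62 ÷ 1.670 = GBP 691.99
GBP 691.99 ÷ 0.8353 = USD 828.43

USD 828.43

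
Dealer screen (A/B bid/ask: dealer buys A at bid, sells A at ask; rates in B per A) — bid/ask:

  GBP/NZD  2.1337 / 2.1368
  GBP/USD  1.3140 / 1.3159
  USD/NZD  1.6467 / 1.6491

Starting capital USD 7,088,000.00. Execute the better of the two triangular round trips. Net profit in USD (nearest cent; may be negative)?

Best loop USD → NZD → GBP → USD:
USD 7,088,000.00 × 1.6467 (sell USD at bid) = NZD 11,671,809.60
NZD 11,671,809.60 ÷ 2.1368 (buy GBP at ask) = GBP 5,462,284.54
GBP 5,462,284.54 × 1.3140 (sell GBP at bid) = USD 7,177,441.88

Net profit: USD 89,441.88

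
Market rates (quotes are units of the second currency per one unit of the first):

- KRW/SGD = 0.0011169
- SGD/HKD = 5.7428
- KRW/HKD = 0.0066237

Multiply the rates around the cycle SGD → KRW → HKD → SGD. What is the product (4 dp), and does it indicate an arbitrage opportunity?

Around SGD → KRW → HKD → SGD: 1 ÷ 0.0011169 × 0.0066237 ÷ 5.7428 = 1.032673
Product > 1; profitable direction is SGD → KRW → HKD → SGD.

1.0327 (arbitrage exists)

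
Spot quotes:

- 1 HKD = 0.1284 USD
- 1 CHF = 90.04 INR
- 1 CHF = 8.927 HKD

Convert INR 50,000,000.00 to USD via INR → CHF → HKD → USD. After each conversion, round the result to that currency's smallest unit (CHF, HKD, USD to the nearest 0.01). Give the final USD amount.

USD 636,509.77

INR 50,000,000.00 ÷ 90.04 = CHF 555,308.75
CHF 555,308.75 × 8.927 = HKD 4,957,241.21
HKD 4,957,241.21 × 0.1284 = USD 636,509.77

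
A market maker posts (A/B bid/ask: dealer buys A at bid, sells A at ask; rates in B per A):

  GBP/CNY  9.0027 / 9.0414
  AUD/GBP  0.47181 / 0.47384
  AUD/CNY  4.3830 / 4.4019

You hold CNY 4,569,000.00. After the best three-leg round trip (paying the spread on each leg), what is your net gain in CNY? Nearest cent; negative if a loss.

Net profit: CNY 105,393.03

Best loop CNY → GBP → AUD → CNY:
CNY 4,569,000.00 ÷ 9.0414 (buy GBP at ask) = GBP 505,342.09
GBP 505,342.09 ÷ 0.47384 (buy AUD at ask) = AUD 1,066,482.55
AUD 1,066,482.55 × 4.3830 (sell AUD at bid) = CNY 4,674,393.03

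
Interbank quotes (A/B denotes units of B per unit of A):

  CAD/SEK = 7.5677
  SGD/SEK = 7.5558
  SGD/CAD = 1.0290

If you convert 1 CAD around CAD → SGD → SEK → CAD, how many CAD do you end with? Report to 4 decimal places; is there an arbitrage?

0.9703 (arbitrage exists)

Around CAD → SGD → SEK → CAD: 1 ÷ 1.0290 × 7.5558 ÷ 7.5677 = 0.970289
Product < 1; profitable direction is CAD → SEK → SGD → CAD.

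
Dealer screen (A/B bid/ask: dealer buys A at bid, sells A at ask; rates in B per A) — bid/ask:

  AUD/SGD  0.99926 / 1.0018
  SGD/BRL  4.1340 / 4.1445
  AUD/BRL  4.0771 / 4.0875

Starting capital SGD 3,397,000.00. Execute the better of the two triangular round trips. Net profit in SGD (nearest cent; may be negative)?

Net profit: SGD 36,102.39

Best loop SGD → BRL → AUD → SGD:
SGD 3,397,000.00 × 4.1340 (sell SGD at bid) = BRL 14,043,198.00
BRL 14,043,198.00 ÷ 4.0875 (buy AUD at ask) = AUD 3,435,644.77
AUD 3,435,644.77 × 0.99926 (sell AUD at bid) = SGD 3,433,102.39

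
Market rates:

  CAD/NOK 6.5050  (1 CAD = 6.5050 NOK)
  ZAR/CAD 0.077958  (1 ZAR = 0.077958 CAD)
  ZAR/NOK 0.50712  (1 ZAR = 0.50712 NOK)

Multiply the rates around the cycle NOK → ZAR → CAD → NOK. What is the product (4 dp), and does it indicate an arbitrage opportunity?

Around NOK → ZAR → CAD → NOK: 1 ÷ 0.50712 × 0.077958 × 6.5050 = 0.999994
Product ≈ 1 (deviation 0.001%, within rounding noise).

1.0000 (no arbitrage)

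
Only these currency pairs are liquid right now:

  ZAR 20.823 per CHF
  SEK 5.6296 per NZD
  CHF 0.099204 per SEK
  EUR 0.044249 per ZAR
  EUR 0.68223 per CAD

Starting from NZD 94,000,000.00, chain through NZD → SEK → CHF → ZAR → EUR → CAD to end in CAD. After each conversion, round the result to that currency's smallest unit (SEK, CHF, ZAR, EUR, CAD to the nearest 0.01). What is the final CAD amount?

CAD 70,900,699.82

NZD 94,000,000.00 × 5.6296 = SEK 529,182,400.00
SEK 529,182,400.00 × 0.099204 = CHF 52,497,010.81
CHF 52,497,010.81 × 20.823 = ZAR 1,093,145,256.10
ZAR 1,093,145,256.10 × 0.044249 = EUR 48,370,584.44
EUR 48,370,584.44 ÷ 0.68223 = CAD 70,900,699.82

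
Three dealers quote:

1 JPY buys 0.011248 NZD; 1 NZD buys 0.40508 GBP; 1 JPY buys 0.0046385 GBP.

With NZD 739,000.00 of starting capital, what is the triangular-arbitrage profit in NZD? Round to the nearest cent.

Profit: NZD 13,325.69

Profitable loop is NZD → JPY → GBP → NZD:
NZD 739,000.00 ÷ 0.011248 = JPY 65,700,569
JPY 65,700,569 × 0.0046385 = GBP 304,752.09
GBP 304,752.09 ÷ 0.40508 = NZD 752,325.69
Profit = NZD 752,325.69 − NZD 739,000.00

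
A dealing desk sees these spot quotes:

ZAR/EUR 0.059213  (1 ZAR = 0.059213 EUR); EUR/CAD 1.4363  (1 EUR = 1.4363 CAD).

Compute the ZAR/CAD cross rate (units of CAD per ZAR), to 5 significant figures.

1 ZAR × 0.059213 = 0.059213 EUR
0.059213 EUR × 1.4363 = 0.0850476 CAD

ZAR/CAD = 0.085048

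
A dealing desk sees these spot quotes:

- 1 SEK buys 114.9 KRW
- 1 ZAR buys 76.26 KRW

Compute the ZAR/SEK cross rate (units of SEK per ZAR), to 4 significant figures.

ZAR/SEK = 0.6637

1 ZAR × 76.26 = 76.26 KRW
76.26 KRW ÷ 114.9 = 0.663708 SEK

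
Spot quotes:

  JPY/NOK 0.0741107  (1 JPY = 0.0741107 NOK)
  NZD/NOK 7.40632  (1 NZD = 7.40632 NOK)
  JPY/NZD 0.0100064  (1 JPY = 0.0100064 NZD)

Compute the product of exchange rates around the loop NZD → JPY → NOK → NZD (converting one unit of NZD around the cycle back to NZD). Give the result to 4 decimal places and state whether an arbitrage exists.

Around NZD → JPY → NOK → NZD: 1 ÷ 0.0100064 × 0.0741107 ÷ 7.40632 = 1.000001
Product ≈ 1 (deviation 0.000%, within rounding noise).

1.0000 (no arbitrage)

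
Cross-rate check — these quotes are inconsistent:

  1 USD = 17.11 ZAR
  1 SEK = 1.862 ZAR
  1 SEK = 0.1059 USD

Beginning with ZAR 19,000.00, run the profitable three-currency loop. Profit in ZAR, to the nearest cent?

Profit: ZAR 524.83

Profitable loop is ZAR → USD → SEK → ZAR:
ZAR 19,000.00 ÷ 17.11 = USD 1,110.46
USD 1,110.46 ÷ 0.1059 = SEK 10,485.95
SEK 10,485.95 × 1.862 = ZAR 19,524.83
Profit = ZAR 19,524.83 − ZAR 19,000.00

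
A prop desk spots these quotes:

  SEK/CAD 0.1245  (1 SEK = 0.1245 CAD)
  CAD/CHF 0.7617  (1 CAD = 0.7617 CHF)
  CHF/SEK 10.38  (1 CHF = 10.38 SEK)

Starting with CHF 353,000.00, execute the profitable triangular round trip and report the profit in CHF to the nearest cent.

Profit: CHF 5,611.36

Profitable loop is CHF → CAD → SEK → CHF:
CHF 353,000.00 ÷ 0.7617 = CAD 463,437.05
CAD 463,437.05 ÷ 0.1245 = SEK 3,722,385.93
SEK 3,722,385.93 ÷ 10.38 = CHF 358,611.36
Profit = CHF 358,611.36 − CHF 353,000.00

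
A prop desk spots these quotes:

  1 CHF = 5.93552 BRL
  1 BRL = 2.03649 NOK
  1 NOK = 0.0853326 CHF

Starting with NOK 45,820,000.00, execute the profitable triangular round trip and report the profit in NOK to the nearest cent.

Profit: NOK 1,441,893.56

Profitable loop is NOK → CHF → BRL → NOK:
NOK 45,820,000.00 × 0.0853326 = CHF 3,909,939.73
CHF 3,909,939.73 × 5.93552 = BRL 23,207,525.48
BRL 23,207,525.48 × 2.03649 = NOK 47,261,893.56
Profit = NOK 47,261,893.56 − NOK 45,820,000.00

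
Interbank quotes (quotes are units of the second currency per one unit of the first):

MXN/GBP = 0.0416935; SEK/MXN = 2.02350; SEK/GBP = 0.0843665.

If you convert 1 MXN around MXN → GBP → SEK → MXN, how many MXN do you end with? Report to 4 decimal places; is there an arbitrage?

Around MXN → GBP → SEK → MXN: 1 × 0.0416935 ÷ 0.0843665 × 2.02350 = 1.000004
Product ≈ 1 (deviation 0.000%, within rounding noise).

1.0000 (no arbitrage)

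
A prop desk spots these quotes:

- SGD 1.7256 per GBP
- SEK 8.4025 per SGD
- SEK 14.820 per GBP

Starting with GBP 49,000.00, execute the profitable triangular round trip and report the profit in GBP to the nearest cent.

Profit: GBP 1,083.61

Profitable loop is GBP → SEK → SGD → GBP:
GBP 49,000.00 × 14.820 = SEK 726,180.00
SEK 726,180.00 ÷ 8.4025 = SGD 86,424.28
SGD 86,424.28 ÷ 1.7256 = GBP 50,083.61
Profit = GBP 50,083.61 − GBP 49,000.00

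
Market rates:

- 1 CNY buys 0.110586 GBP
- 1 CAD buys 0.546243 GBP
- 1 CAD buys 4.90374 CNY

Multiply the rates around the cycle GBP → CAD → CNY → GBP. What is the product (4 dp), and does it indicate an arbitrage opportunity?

0.9928 (arbitrage exists)

Around GBP → CAD → CNY → GBP: 1 ÷ 0.546243 × 4.90374 × 0.110586 = 0.992754
Product < 1; profitable direction is GBP → CNY → CAD → GBP.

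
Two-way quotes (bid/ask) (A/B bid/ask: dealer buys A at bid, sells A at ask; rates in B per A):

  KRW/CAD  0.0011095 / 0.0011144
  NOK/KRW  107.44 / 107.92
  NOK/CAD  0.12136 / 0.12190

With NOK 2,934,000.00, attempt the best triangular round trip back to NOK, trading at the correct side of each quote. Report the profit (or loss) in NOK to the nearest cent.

Net profit: NOK 26,687.96

Best loop NOK → CAD → KRW → NOK:
NOK 2,934,000.00 × 0.12136 (sell NOK at bid) = CAD 356,070.24
CAD 356,070.24 ÷ 0.0011144 (buy KRW at ask) = KRW 319,517,444
KRW 319,517,444 ÷ 107.92 (buy NOK at ask) = NOK 2,960,687.96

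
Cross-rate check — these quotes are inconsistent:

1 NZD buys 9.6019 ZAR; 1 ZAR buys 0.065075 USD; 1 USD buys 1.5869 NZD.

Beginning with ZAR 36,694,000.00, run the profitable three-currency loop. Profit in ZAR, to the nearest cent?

Profitable loop is ZAR → NZD → USD → ZAR:
ZAR 36,694,000.00 ÷ 9.6019 = NZD 3,821,535.32
NZD 3,821,535.32 ÷ 1.5869 = USD 2,408,176.52
USD 2,408,176.52 ÷ 0.065075 = ZAR 37,006,170.13
Profit = ZAR 37,006,170.13 − ZAR 36,694,000.00

Profit: ZAR 312,170.13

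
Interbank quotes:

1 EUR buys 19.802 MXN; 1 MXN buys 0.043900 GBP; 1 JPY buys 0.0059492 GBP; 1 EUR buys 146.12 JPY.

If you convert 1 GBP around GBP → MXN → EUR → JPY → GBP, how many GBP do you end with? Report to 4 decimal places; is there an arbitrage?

Around GBP → MXN → EUR → JPY → GBP: 1 ÷ 0.043900 ÷ 19.802 × 146.12 × 0.0059492 = 0.999988
Product ≈ 1 (deviation 0.001%, within rounding noise).

1.0000 (no arbitrage)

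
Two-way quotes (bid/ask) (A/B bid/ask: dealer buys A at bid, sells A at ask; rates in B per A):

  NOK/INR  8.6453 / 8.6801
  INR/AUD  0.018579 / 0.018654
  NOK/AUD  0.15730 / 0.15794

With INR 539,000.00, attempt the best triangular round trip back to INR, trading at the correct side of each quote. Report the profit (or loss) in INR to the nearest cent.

Best loop INR → AUD → NOK → INR:
INR 539,000.00 × 0.018579 (sell INR at bid) = AUD 10,014.08
AUD 10,014.08 ÷ 0.15794 (buy NOK at ask) = NOK 63,404.34
NOK 63,404.34 × 8.6453 (sell NOK at bid) = INR 548,149.52

Net profit: INR 9,149.52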